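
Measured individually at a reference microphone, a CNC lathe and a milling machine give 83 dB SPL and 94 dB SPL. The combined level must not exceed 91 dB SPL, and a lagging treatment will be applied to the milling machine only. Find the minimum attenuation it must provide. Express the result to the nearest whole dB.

The untreated sources together contribute 10^(83/10) = 1.995e+08, i.e. 83.00 dB SPL.
The limit corresponds to 10^(91/10) = 1.259e+09; subtracting the fixed part leaves 1.059e+09 for the milling machine, i.e. 90.25 dB SPL.
So the milling machine must be reduced from 94 to 90.25 dB SPL: IL = 3.75 dB.

4 dB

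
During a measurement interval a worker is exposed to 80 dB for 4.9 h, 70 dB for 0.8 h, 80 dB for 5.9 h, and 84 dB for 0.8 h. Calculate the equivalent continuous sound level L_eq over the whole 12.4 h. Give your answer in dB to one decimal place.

L_eq = 10·log₁₀[(1/T)·Σ tᵢ·10^(Lᵢ/10)] with T = 12.4 h.
Σ tᵢ·10^(Lᵢ/10) = 4.9·10^(80/10) + 0.8·10^(70/10) + 5.9·10^(80/10) + 0.8·10^(84/10) = 1.289e+09.
L_eq = 10·log₁₀(1.289e+09/12.4) = 80.17 dB.

80.2 dB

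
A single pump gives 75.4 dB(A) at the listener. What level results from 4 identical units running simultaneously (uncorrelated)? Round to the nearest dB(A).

81 dB(A)

With 4 equal, uncorrelated contributions the intensity is 4× that of one unit, giving a rise of 10·log₁₀ 4.
L_total = 75.4 + 10·log₁₀(4) = 75.4 + 6.021 = 81.42 dB(A).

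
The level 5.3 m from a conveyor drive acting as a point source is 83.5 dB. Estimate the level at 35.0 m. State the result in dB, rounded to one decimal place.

For a point source, L₂ = L₁ − 20·log₁₀(r₂/r₁).
L₂ = 83.5 − 20·log₁₀(35.0/5.3) = 83.5 − 16.396 = 67.10 dB.

67.1 dB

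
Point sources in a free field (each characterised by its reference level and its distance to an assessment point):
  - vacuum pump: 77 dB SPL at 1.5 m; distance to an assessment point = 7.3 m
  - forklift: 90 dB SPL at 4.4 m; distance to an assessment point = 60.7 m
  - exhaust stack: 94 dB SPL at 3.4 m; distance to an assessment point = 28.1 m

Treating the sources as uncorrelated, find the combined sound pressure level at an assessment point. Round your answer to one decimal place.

Apply inverse-square spreading to bring every level to the receiver, then sum 10^(L/10).
vacuum pump: 77 − 20·log₁₀(7.3/1.5) = 77 − 13.74 = 63.26 dB SPL.
forklift: 90 − 20·log₁₀(60.7/4.4) = 90 − 22.79 = 67.21 dB SPL.
exhaust stack: 94 − 20·log₁₀(28.1/3.4) = 94 − 18.34 = 75.66 dB SPL.
Σ 10^(L/10) = 4.414e+07 → L_total = 10·log₁₀(4.414e+07) = 76.45 dB SPL.

76.4 dB SPL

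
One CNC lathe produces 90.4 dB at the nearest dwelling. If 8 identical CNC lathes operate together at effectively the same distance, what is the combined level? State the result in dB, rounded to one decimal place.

99.4 dB

N identical incoherent sources raise the level by 10·log₁₀ N.
L_total = 90.4 + 10·log₁₀(8) = 90.4 + 9.031 = 99.43 dB.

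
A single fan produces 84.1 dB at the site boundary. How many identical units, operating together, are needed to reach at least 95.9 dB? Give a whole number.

16

The shortfall is 95.9 − 84.1 = 11.8 dB, and N units add 10·log₁₀ N, so need 10·log₁₀ N ≥ 11.8.
N ≥ 10^(11.8/10) = 15.136, so N = 16.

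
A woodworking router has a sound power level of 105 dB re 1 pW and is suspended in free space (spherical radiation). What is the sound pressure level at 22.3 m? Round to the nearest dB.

Free-field spherical radiation: L_p = L_w − 10·log₁₀(4π·r²), r = 22.3 m.
4π·r² = 6249 m², 10·log₁₀ of that is 37.958 dB.
L_p = 105 − 37.958 = 67.04 dB.

67 dB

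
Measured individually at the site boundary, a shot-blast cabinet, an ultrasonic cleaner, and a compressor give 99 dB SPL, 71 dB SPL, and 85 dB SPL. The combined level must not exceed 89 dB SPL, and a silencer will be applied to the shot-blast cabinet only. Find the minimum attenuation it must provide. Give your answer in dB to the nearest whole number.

Everything except the shot-blast cabinet sums to 10^(71/10) + 10^(85/10) = 3.288e+08 in linear terms, 85.17 dB SPL.
To meet 89 dB SPL overall, the treated shot-blast cabinet may contribute at most 10^(89/10) − 3.288e+08 = 4.655e+08, i.e. 86.68 dB SPL.
So the shot-blast cabinet must be reduced from 99 to 86.68 dB SPL: IL = 12.32 dB.

12 dB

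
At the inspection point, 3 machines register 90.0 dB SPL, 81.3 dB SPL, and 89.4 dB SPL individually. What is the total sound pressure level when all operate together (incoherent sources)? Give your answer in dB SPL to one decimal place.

93.0 dB SPL

For uncorrelated sources the intensities add, so convert each level to linear form, sum, and take 10·log₁₀ of the total.
Σ 10^(L/10) = 10^(90.0/10) + 10^(81.3/10) + 10^(89.4/10) = 2.006e+09.
L_total = 10·log₁₀(2.006e+09) = 93.02 dB SPL.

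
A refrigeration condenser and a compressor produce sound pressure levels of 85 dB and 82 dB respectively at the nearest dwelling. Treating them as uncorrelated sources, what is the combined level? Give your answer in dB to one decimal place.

86.8 dB

Incoherent sources combine by intensity addition: L_total = 10·log₁₀(Σ 10^(L_i/10)).
Σ 10^(L/10) = 10^(85/10) + 10^(82/10) = 4.747e+08.
L_total = 10·log₁₀(4.747e+08) = 86.76 dB.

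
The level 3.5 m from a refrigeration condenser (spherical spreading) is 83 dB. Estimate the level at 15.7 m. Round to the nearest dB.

70 dB

Point-source attenuation: ΔL = 20·log₁₀(r₂/r₁) = 20·log₁₀(15.7/3.5) = 13.037 dB.
L₂ = 83 − 20·log₁₀(15.7/3.5) = 83 − 13.037 = 69.96 dB.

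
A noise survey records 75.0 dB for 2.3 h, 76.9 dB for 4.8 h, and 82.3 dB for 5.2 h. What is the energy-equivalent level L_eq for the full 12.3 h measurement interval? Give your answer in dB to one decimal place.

The energy average is taken in the linear domain: L_eq = 10·log₁₀[(Σ tᵢ·10^(Lᵢ/10))/T], T = 12.3 h.
Σ tᵢ·10^(Lᵢ/10) = 2.3·10^(75.0/10) + 4.8·10^(76.9/10) + 5.2·10^(82.3/10) = 1.191e+09.
L_eq = 10·log₁₀(1.191e+09/12.3) = 79.86 dB.

79.9 dB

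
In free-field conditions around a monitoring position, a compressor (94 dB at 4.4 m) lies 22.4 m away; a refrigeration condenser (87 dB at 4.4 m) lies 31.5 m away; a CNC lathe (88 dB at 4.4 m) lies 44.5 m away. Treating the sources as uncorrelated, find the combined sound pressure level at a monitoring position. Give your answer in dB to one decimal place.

Propagate each source to the receiver with L = L_ref − 20·log₁₀(r/r_ref), then add intensities.
compressor: 94 − 20·log₁₀(22.4/4.4) = 94 − 14.14 = 79.86 dB.
refrigeration condenser: 87 − 20·log₁₀(31.5/4.4) = 87 − 17.10 = 69.90 dB.
CNC lathe: 88 − 20·log₁₀(44.5/4.4) = 88 − 20.10 = 67.90 dB.
Σ 10^(L/10) = 1.129e+08 → L_total = 10·log₁₀(1.129e+08) = 80.53 dB.

80.5 dB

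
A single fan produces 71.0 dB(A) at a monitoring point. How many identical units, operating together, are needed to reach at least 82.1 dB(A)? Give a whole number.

Need L₁ + 10·log₁₀ N ≥ 82.1, i.e. log₁₀ N ≥ 1.11.
N ≥ 10^(11.1/10) = 12.882, so N = 13.

13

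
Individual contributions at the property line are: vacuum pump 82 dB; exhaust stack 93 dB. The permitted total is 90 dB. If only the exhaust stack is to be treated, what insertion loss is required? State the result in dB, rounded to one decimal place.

The untreated sources together contribute 10^(82/10) = 1.585e+08, i.e. 82.00 dB.
The limit corresponds to 10^(90/10) = 1.000e+09; subtracting the fixed part leaves 8.415e+08 for the exhaust stack, i.e. 89.25 dB.
Required insertion loss = 93 − 89.25 = 3.75 dB.

3.7 dB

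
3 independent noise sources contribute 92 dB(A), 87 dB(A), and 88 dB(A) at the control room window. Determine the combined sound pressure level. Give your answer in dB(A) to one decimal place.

For uncorrelated sources the intensities add, so convert each level to linear form, sum, and take 10·log₁₀ of the total.
Σ 10^(L/10) = 10^(92/10) + 10^(87/10) + 10^(88/10) = 2.717e+09.
L_total = 10·log₁₀(2.717e+09) = 94.34 dB(A).

94.3 dB(A)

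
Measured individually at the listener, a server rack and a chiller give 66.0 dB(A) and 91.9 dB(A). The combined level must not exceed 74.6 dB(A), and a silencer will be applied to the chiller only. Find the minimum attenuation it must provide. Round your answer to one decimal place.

17.9 dB

Fixed contribution from the other source: Σ 10^(L/10) = 10^(66.0/10) = 3.981e+06 (66.00 dB(A)).
To meet 74.6 dB(A) overall, the treated chiller may contribute at most 10^(74.6/10) − 3.981e+06 = 2.486e+07, i.e. 73.95 dB(A).
Required insertion loss = 91.9 − 73.95 = 17.95 dB.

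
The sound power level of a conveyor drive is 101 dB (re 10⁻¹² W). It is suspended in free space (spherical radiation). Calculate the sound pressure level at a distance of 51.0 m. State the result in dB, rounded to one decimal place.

55.9 dB

Free-field spherical radiation: L_p = L_w − 10·log₁₀(4π·r²), r = 51.0 m.
4π·r² = 3.269e+04 m², 10·log₁₀ of that is 45.144 dB.
L_p = 101 − 45.144 = 55.86 dB.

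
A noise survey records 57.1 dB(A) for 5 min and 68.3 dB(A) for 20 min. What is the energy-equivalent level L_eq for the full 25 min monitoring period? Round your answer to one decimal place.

Weight each interval's intensity by its duration and average over T = 25 min:
Σ tᵢ·10^(Lᵢ/10) = 5·10^(57.1/10) + 20·10^(68.3/10) = 1.378e+08.
L_eq = 10·log₁₀(1.378e+08/25) = 67.41 dB(A).

67.4 dB(A)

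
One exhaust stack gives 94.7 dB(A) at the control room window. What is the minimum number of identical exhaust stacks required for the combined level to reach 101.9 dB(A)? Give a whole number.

6

Need L₁ + 10·log₁₀ N ≥ 101.9, i.e. log₁₀ N ≥ 0.72.
N ≥ 10^(7.2/10) = 5.248, so N = 6.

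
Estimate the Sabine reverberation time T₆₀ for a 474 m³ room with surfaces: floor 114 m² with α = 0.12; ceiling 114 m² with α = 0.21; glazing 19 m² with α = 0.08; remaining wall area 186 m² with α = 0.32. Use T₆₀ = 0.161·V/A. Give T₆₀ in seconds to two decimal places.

0.77 s

Total absorption A = 114·0.12 + 114·0.21 + 19·0.08 + 186·0.32 = 98.66 m² sabins.
T₆₀ = 0.161 × 474 / 98.66 = 0.774 s.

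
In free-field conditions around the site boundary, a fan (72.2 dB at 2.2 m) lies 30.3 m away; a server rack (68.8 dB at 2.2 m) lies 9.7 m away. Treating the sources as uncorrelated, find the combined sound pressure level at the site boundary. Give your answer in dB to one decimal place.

First find each source's level at the receiver (point-source: −20·log₁₀(r/r_ref)), then combine on an intensity basis.
fan: 72.2 − 20·log₁₀(30.3/2.2) = 72.2 − 22.78 = 49.42 dB.
server rack: 68.8 − 20·log₁₀(9.7/2.2) = 68.8 − 12.89 = 55.91 dB.
Σ 10^(L/10) = 4.777e+05 → L_total = 10·log₁₀(4.777e+05) = 56.79 dB.

56.8 dB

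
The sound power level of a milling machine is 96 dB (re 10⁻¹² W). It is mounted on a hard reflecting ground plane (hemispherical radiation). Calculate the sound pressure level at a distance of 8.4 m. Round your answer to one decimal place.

69.5 dB

L_p = L_w − 10·log₁₀(2π·r²) with r = 8.4 m.
2π·r² = 443.3 m², 10·log₁₀ of that is 26.467 dB.
L_p = 96 − 26.467 = 69.53 dB.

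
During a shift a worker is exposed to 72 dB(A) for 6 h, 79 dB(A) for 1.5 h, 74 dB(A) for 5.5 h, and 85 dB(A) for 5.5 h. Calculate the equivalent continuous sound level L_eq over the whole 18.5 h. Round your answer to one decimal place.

80.5 dB(A)

The energy average is taken in the linear domain: L_eq = 10·log₁₀[(Σ tᵢ·10^(Lᵢ/10))/T], T = 18.5 h.
Σ tᵢ·10^(Lᵢ/10) = 6·10^(72/10) + 1.5·10^(79/10) + 5.5·10^(74/10) + 5.5·10^(85/10) = 2.092e+09.
L_eq = 10·log₁₀(2.092e+09/18.5) = 80.53 dB(A).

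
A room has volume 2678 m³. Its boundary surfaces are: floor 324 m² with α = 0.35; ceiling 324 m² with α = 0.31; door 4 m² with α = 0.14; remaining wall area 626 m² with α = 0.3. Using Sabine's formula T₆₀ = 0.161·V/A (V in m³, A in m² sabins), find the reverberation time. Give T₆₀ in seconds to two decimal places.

Summing Sᵢαᵢ: 324·0.35 + 324·0.31 + 4·0.14 + 626·0.3 = 402.20 m².
T₆₀ = 0.161·V/A = 0.161·2678/402.20 = 1.072 s.

1.07 s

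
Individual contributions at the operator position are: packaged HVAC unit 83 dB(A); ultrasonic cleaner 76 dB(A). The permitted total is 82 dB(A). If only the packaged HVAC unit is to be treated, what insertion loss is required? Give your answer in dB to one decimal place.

Fixed contribution from the other source: Σ 10^(L/10) = 10^(76/10) = 3.981e+07 (76.00 dB(A)).
To meet 82 dB(A) overall, the treated packaged HVAC unit may contribute at most 10^(82/10) − 3.981e+07 = 1.187e+08, i.e. 80.74 dB(A).
Required insertion loss = 83 − 80.74 = 2.26 dB.

2.3 dB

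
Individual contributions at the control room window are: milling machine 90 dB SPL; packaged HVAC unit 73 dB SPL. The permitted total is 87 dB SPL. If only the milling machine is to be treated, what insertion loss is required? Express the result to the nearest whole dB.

Fixed contribution from the other source: Σ 10^(L/10) = 10^(73/10) = 1.995e+07 (73.00 dB SPL).
The limit corresponds to 10^(87/10) = 5.012e+08; subtracting the fixed part leaves 4.812e+08 for the milling machine, i.e. 86.82 dB SPL.
So the milling machine must be reduced from 90 to 86.82 dB SPL: IL = 3.18 dB.

3 dB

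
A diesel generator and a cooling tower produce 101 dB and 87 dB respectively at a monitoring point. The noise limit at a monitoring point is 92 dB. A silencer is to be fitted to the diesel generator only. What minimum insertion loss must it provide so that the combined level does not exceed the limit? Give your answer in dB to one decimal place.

10.7 dB

Fixed contribution from the other source: Σ 10^(L/10) = 10^(87/10) = 5.012e+08 (87.00 dB).
The limit corresponds to 10^(92/10) = 1.585e+09; subtracting the fixed part leaves 1.084e+09 for the diesel generator, i.e. 90.35 dB.
Required insertion loss = 101 − 90.35 = 10.65 dB.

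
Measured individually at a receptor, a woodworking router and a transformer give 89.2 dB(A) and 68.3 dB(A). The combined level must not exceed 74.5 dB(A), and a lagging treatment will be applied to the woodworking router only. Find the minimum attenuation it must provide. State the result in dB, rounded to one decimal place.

Fixed contribution from the other source: Σ 10^(L/10) = 10^(68.3/10) = 6.761e+06 (68.30 dB(A)).
The limit corresponds to 10^(74.5/10) = 2.818e+07; subtracting the fixed part leaves 2.142e+07 for the woodworking router, i.e. 73.31 dB(A).
Required insertion loss = 89.2 − 73.31 = 15.89 dB.

15.9 dB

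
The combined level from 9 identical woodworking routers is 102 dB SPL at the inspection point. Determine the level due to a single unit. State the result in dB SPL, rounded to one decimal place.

92.5 dB SPL

Dividing the total intensity by 9 lowers the level by 10·log₁₀ 9 = 9.542 dB: L₁ = 102 − 9.542.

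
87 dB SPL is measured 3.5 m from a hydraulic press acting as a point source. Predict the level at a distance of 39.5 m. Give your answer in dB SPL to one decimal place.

For a point source, L₂ = L₁ − 20·log₁₀(r₂/r₁).
L₂ = 87 − 20·log₁₀(39.5/3.5) = 87 − 21.051 = 65.95 dB SPL.

65.9 dB SPL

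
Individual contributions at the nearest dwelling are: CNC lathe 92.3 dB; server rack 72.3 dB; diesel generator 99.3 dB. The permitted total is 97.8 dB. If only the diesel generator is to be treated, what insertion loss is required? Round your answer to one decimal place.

Fixed contribution from the other sources: Σ 10^(L/10) = 10^(92.3/10) + 10^(72.3/10) = 1.715e+09 (92.34 dB).
To meet 97.8 dB overall, the treated diesel generator may contribute at most 10^(97.8/10) − 1.715e+09 = 4.310e+09, i.e. 96.35 dB.
So the diesel generator must be reduced from 99.3 to 96.35 dB: IL = 2.95 dB.

3.0 dB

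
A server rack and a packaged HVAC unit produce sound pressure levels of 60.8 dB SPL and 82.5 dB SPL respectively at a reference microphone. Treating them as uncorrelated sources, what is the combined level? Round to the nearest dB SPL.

Incoherent sources combine by intensity addition: L_total = 10·log₁₀(Σ 10^(L_i/10)).
Σ 10^(L/10) = 10^(60.8/10) + 10^(82.5/10) = 1.790e+08.
L_total = 10·log₁₀(1.790e+08) = 82.53 dB SPL.

83 dB SPL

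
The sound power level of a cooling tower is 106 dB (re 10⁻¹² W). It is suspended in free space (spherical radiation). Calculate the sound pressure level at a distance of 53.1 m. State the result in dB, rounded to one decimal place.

60.5 dB

L_p = L_w − 10·log₁₀(4π·r²) with r = 53.1 m.
4π·r² = 3.543e+04 m², 10·log₁₀ of that is 45.494 dB.
L_p = 106 − 45.494 = 60.51 dB.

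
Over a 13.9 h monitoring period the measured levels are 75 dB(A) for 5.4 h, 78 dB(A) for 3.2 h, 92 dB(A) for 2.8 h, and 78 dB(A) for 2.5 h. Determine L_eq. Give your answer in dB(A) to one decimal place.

85.5 dB(A)

The energy average is taken in the linear domain: L_eq = 10·log₁₀[(Σ tᵢ·10^(Lᵢ/10))/T], T = 13.9 h.
Σ tᵢ·10^(Lᵢ/10) = 5.4·10^(75/10) + 3.2·10^(78/10) + 2.8·10^(92/10) + 2.5·10^(78/10) = 4.968e+09.
L_eq = 10·log₁₀(4.968e+09/13.9) = 85.53 dB(A).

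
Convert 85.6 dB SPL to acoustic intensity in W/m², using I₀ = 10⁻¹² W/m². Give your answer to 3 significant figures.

L = 10·log₁₀(I/I₀) ⇒ I = I₀·10^(L/10) = 10⁻¹² × 10^8.56.

0.000363 W/m²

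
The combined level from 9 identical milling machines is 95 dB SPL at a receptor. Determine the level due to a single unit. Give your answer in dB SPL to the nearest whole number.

85 dB SPL

For N identical incoherent sources L_total = L₁ + 10·log₁₀ N, so L₁ = 95 − 10·log₁₀(9) = 95 − 9.542.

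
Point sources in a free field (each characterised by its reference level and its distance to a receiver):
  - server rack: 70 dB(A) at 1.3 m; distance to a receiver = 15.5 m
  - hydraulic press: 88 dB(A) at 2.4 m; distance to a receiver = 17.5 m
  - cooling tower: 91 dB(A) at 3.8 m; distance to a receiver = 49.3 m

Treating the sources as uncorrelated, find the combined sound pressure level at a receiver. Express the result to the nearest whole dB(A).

73 dB(A)

Apply inverse-square spreading to bring every level to the receiver, then sum 10^(L/10).
server rack: 70 − 20·log₁₀(15.5/1.3) = 70 − 21.53 = 48.47 dB(A).
hydraulic press: 88 − 20·log₁₀(17.5/2.4) = 88 − 17.26 = 70.74 dB(A).
cooling tower: 91 − 20·log₁₀(49.3/3.8) = 91 − 22.26 = 68.74 dB(A).
Σ 10^(L/10) = 1.942e+07 → L_total = 10·log₁₀(1.942e+07) = 72.88 dB(A).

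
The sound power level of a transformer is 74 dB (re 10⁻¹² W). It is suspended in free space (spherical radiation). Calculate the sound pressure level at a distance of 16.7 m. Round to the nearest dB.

39 dB

The power spreads over a sphere of area 4π·r², so L_p = L_w − 10·log₁₀(4π·r²).
4π·r² = 3505 m², 10·log₁₀ of that is 35.446 dB.
L_p = 74 − 35.446 = 38.55 dB.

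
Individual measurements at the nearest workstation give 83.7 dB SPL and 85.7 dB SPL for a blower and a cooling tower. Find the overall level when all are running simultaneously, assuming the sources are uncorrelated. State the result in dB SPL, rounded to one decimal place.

87.8 dB SPL

Incoherent sources combine by intensity addition: L_total = 10·log₁₀(Σ 10^(L_i/10)).
Σ 10^(L/10) = 10^(83.7/10) + 10^(85.7/10) = 6.060e+08.
L_total = 10·log₁₀(6.060e+08) = 87.82 dB SPL.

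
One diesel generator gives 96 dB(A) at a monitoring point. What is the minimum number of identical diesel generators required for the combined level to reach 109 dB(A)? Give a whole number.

20

N identical sources give L₁ + 10·log₁₀ N, so require 10·log₁₀ N ≥ 109 − 96 = 13.0 dB.
N ≥ 10^(13.0/10) = 19.953, so N = 20.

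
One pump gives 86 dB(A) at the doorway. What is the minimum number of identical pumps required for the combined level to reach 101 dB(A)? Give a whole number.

32

N identical sources give L₁ + 10·log₁₀ N, so require 10·log₁₀ N ≥ 101 − 86 = 15.0 dB.
N ≥ 10^(15.0/10) = 31.623, so N = 32.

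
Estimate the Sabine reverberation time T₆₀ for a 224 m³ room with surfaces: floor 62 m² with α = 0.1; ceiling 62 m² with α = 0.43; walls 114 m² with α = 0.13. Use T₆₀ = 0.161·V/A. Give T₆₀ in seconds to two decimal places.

A = Σ Sᵢαᵢ = 62·0.1 + 62·0.43 + 114·0.13 = 47.68 m².
T₆₀ = 0.161 × 224 / 47.68 = 0.756 s.

0.76 s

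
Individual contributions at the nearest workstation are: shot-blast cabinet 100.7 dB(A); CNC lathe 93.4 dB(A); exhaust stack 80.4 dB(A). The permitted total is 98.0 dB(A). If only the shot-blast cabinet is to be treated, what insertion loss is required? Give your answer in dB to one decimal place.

The untreated sources together contribute 10^(93.4/10) + 10^(80.4/10) = 2.297e+09, i.e. 93.61 dB(A).
To meet 98.0 dB(A) overall, the treated shot-blast cabinet may contribute at most 10^(98.0/10) − 2.297e+09 = 4.012e+09, i.e. 96.03 dB(A).
Required insertion loss = 100.7 − 96.03 = 4.67 dB.

4.7 dB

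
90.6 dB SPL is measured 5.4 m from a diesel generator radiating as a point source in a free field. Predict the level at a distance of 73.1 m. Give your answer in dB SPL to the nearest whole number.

Spherical spreading from a point source gives a 20·log₁₀(r₂/r₁) drop.
L₂ = 90.6 − 20·log₁₀(73.1/5.4) = 90.6 − 22.630 = 67.97 dB SPL.

68 dB SPL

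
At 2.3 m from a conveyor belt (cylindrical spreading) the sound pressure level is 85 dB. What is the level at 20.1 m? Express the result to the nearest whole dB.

Line-source attenuation: ΔL = 10·log₁₀(r₂/r₁) = 10·log₁₀(20.1/2.3) = 9.415 dB.
L₂ = 85 − 10·log₁₀(20.1/2.3) = 85 − 9.415 = 75.59 dB.

76 dB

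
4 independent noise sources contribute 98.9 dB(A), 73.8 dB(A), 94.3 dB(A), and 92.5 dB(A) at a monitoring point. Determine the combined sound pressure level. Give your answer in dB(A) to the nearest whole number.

Incoherent sources combine by intensity addition: L_total = 10·log₁₀(Σ 10^(L_i/10)).
Σ 10^(L/10) = 10^(98.9/10) + 10^(73.8/10) + 10^(94.3/10) + 10^(92.5/10) = 1.226e+10.
L_total = 10·log₁₀(1.226e+10) = 100.88 dB(A).

101 dB(A)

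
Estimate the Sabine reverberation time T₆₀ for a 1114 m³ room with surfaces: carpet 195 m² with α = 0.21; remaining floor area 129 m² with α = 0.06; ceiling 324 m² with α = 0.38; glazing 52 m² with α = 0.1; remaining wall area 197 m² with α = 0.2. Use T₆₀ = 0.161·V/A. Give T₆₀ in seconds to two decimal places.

Total absorption A = 195·0.21 + 129·0.06 + 324·0.38 + 52·0.1 + 197·0.2 = 216.41 m² sabins.
T₆₀ = 0.161 × 1114 / 216.41 = 0.829 s.

0.83 s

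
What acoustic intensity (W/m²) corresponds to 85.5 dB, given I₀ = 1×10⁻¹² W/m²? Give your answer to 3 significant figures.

0.000355 W/m²

I = I₀·10^(L/10) = 10⁻¹² × 10^(85.5/10) = 10^(-3.450).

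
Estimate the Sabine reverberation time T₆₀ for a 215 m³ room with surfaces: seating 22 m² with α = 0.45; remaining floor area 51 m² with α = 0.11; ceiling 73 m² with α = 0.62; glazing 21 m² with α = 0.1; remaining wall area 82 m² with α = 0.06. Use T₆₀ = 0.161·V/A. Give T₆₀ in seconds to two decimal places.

0.51 s

Total absorption A = 22·0.45 + 51·0.11 + 73·0.62 + 21·0.1 + 82·0.06 = 67.79 m² sabins.
T₆₀ = 0.161·V/A = 0.161·215/67.79 = 0.511 s.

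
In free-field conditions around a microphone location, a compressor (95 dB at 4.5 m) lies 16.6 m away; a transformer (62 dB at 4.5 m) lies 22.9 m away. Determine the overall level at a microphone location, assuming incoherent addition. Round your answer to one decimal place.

83.7 dB

Propagate each source to the receiver with L = L_ref − 20·log₁₀(r/r_ref), then add intensities.
compressor: 95 − 20·log₁₀(16.6/4.5) = 95 − 11.34 = 83.66 dB.
transformer: 62 − 20·log₁₀(22.9/4.5) = 62 − 14.13 = 47.87 dB.
Σ 10^(L/10) = 2.324e+08 → L_total = 10·log₁₀(2.324e+08) = 83.66 dB.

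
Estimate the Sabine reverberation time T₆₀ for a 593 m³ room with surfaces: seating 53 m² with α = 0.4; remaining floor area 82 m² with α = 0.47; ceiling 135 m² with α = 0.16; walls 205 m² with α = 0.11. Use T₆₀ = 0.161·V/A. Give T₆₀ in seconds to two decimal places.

0.92 s

Summing Sᵢαᵢ: 53·0.4 + 82·0.47 + 135·0.16 + 205·0.11 = 103.89 m².
T₆₀ = 0.161·V/A = 0.161·593/103.89 = 0.919 s.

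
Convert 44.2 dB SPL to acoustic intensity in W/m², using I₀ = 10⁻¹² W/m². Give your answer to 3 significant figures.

2.63e-08 W/m²

I/I₀ = 10^(44.2/10) = 2.63e+04, so I = 2.63e+04 × 10⁻¹² W/m².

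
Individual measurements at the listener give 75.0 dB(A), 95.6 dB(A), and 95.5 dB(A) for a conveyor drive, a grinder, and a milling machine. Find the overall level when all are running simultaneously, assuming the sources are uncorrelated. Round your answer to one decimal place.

98.6 dB(A)

For uncorrelated sources the intensities add, so convert each level to linear form, sum, and take 10·log₁₀ of the total.
Σ 10^(L/10) = 10^(75.0/10) + 10^(95.6/10) + 10^(95.5/10) = 7.211e+09.
L_total = 10·log₁₀(7.211e+09) = 98.58 dB(A).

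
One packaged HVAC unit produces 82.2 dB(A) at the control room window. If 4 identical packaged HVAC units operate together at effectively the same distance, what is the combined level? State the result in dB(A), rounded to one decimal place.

With 4 equal, uncorrelated contributions the intensity is 4× that of one unit, giving a rise of 10·log₁₀ 4.
L_total = 82.2 + 10·log₁₀(4) = 82.2 + 6.021 = 88.22 dB(A).

88.2 dB(A)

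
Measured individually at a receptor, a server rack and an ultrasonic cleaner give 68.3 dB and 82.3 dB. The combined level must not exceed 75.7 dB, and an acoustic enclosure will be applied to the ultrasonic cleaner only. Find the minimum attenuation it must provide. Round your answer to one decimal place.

The untreated sources together contribute 10^(68.3/10) = 6.761e+06, i.e. 68.30 dB.
The limit corresponds to 10^(75.7/10) = 3.715e+07; subtracting the fixed part leaves 3.039e+07 for the ultrasonic cleaner, i.e. 74.83 dB.
Required insertion loss = 82.3 − 74.83 = 7.47 dB.

7.5 dB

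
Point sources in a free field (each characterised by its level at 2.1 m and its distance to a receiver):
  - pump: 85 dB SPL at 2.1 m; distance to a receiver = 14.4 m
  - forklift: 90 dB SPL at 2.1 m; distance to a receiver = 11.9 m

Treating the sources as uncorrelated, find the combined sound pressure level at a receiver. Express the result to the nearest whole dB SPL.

Propagate each source to the receiver with L = L_ref − 20·log₁₀(r/r_ref), then add intensities.
pump: 85 − 20·log₁₀(14.4/2.1) = 85 − 16.72 = 68.28 dB SPL.
forklift: 90 − 20·log₁₀(11.9/2.1) = 90 − 15.07 = 74.93 dB SPL.
Σ 10^(L/10) = 3.787e+07 → L_total = 10·log₁₀(3.787e+07) = 75.78 dB SPL.

76 dB SPL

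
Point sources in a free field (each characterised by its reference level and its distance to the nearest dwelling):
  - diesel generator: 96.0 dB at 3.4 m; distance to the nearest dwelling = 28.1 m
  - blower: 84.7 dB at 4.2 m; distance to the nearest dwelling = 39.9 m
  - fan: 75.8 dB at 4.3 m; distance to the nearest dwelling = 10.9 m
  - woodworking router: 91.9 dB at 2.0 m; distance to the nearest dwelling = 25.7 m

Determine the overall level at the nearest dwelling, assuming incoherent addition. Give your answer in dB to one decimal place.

First find each source's level at the receiver (point-source: −20·log₁₀(r/r_ref)), then combine on an intensity basis.
diesel generator: 96.0 − 20·log₁₀(28.1/3.4) = 96.0 − 18.34 = 77.66 dB.
blower: 84.7 − 20·log₁₀(39.9/4.2) = 84.7 − 19.55 = 65.15 dB.
fan: 75.8 − 20·log₁₀(10.9/4.3) = 75.8 − 8.08 = 67.72 dB.
woodworking router: 91.9 − 20·log₁₀(25.7/2.0) = 91.9 − 22.18 = 69.72 dB.
Σ 10^(L/10) = 7.685e+07 → L_total = 10·log₁₀(7.685e+07) = 78.86 dB.

78.9 dB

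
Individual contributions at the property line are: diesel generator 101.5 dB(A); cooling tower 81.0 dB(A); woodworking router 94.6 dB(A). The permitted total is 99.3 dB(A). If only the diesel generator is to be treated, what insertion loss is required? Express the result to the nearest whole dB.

The untreated sources together contribute 10^(81.0/10) + 10^(94.6/10) = 3.010e+09, i.e. 94.79 dB(A).
To meet 99.3 dB(A) overall, the treated diesel generator may contribute at most 10^(99.3/10) − 3.010e+09 = 5.501e+09, i.e. 97.40 dB(A).
So the diesel generator must be reduced from 101.5 to 97.40 dB(A): IL = 4.10 dB.

4 dB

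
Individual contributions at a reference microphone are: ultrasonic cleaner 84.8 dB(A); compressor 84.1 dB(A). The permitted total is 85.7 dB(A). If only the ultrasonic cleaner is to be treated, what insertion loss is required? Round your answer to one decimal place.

Everything except the ultrasonic cleaner sums to 10^(84.1/10) = 2.570e+08 in linear terms, 84.10 dB(A).
To meet 85.7 dB(A) overall, the treated ultrasonic cleaner may contribute at most 10^(85.7/10) − 2.570e+08 = 1.145e+08, i.e. 80.59 dB(A).
So the ultrasonic cleaner must be reduced from 84.8 to 80.59 dB(A): IL = 4.21 dB.

4.2 dB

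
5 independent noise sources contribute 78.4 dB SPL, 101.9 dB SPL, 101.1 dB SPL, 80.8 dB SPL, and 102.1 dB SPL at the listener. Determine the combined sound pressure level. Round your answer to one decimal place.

Incoherent sources combine by intensity addition: L_total = 10·log₁₀(Σ 10^(L_i/10)).
Σ 10^(L/10) = 10^(78.4/10) + 10^(101.9/10) + 10^(101.1/10) + 10^(80.8/10) + 10^(102.1/10) = 4.478e+10.
L_total = 10·log₁₀(4.478e+10) = 106.51 dB SPL.

106.5 dB SPL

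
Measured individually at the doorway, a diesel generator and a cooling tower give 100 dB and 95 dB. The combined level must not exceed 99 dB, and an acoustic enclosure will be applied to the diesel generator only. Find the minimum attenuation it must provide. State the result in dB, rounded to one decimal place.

The untreated sources together contribute 10^(95/10) = 3.162e+09, i.e. 95.00 dB.
The limit corresponds to 10^(99/10) = 7.943e+09; subtracting the fixed part leaves 4.781e+09 for the diesel generator, i.e. 96.80 dB.
Required insertion loss = 100 − 96.80 = 3.20 dB.

3.2 dB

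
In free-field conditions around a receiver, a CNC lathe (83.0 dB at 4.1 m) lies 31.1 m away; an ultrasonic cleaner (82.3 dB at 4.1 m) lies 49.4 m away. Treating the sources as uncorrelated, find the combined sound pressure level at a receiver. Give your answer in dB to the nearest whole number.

67 dB

First find each source's level at the receiver (point-source: −20·log₁₀(r/r_ref)), then combine on an intensity basis.
CNC lathe: 83.0 − 20·log₁₀(31.1/4.1) = 83.0 − 17.60 = 65.40 dB.
ultrasonic cleaner: 82.3 − 20·log₁₀(49.4/4.1) = 82.3 − 21.62 = 60.68 dB.
Σ 10^(L/10) = 4.638e+06 → L_total = 10·log₁₀(4.638e+06) = 66.66 dB.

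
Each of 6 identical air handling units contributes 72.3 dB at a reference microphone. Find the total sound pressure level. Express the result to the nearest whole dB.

80 dB

N identical incoherent sources raise the level by 10·log₁₀ N.
L_total = 72.3 + 10·log₁₀(6) = 72.3 + 7.782 = 80.08 dB.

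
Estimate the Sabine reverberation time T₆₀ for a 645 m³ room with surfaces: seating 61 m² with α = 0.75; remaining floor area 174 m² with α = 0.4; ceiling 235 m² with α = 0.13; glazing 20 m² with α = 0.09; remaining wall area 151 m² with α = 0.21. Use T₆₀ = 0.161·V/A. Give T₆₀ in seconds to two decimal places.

Total absorption A = 61·0.75 + 174·0.4 + 235·0.13 + 20·0.09 + 151·0.21 = 179.41 m² sabins.
T₆₀ = 0.161·V/A = 0.161·645/179.41 = 0.579 s.

0.58 s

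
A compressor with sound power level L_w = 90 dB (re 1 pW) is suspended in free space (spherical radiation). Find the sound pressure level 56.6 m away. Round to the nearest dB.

Free-field spherical radiation: L_p = L_w − 10·log₁₀(4π·r²), r = 56.6 m.
4π·r² = 4.026e+04 m², 10·log₁₀ of that is 46.048 dB.
L_p = 90 − 46.048 = 43.95 dB.

44 dB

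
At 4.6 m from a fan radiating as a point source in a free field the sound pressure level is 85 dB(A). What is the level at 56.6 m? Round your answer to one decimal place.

63.2 dB(A)

Point-source attenuation: ΔL = 20·log₁₀(r₂/r₁) = 20·log₁₀(56.6/4.6) = 21.801 dB.
L₂ = 85 − 20·log₁₀(56.6/4.6) = 85 − 21.801 = 63.20 dB(A).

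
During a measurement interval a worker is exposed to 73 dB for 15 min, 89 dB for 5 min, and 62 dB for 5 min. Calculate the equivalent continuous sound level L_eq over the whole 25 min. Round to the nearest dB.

82 dB

L_eq = 10·log₁₀[(1/T)·Σ tᵢ·10^(Lᵢ/10)] with T = 25 min.
Σ tᵢ·10^(Lᵢ/10) = 15·10^(73/10) + 5·10^(89/10) + 5·10^(62/10) = 4.279e+09.
L_eq = 10·log₁₀(4.279e+09/25) = 82.33 dB.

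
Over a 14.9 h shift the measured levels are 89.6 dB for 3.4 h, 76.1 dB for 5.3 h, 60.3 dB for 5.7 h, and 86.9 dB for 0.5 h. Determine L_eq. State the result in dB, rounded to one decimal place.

83.8 dB

L_eq = 10·log₁₀[(1/T)·Σ tᵢ·10^(Lᵢ/10)] with T = 14.9 h.
Σ tᵢ·10^(Lᵢ/10) = 3.4·10^(89.6/10) + 5.3·10^(76.1/10) + 5.7·10^(60.3/10) + 0.5·10^(86.9/10) = 3.568e+09.
L_eq = 10·log₁₀(3.568e+09/14.9) = 83.79 dB.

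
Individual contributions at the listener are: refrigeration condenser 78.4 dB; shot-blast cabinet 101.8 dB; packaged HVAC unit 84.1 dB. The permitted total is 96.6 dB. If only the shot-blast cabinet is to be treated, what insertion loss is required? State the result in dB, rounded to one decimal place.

The untreated sources together contribute 10^(78.4/10) + 10^(84.1/10) = 3.262e+08, i.e. 85.14 dB.
The limit corresponds to 10^(96.6/10) = 4.571e+09; subtracting the fixed part leaves 4.245e+09 for the shot-blast cabinet, i.e. 96.28 dB.
Required insertion loss = 101.8 − 96.28 = 5.52 dB.

5.5 dB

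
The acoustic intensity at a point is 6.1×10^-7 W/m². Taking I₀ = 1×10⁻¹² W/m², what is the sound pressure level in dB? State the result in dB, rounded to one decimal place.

I/I₀ = 6.1×10^-7/10⁻¹² = 6.1×10^5, and L = 10·log₁₀(I/I₀).
L = 10·(0.7853 + 5) = 57.85 dB.

57.9 dB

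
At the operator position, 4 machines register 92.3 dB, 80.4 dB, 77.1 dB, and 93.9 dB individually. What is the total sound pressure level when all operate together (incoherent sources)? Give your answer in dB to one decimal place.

For uncorrelated sources the intensities add, so convert each level to linear form, sum, and take 10·log₁₀ of the total.
Σ 10^(L/10) = 10^(92.3/10) + 10^(80.4/10) + 10^(77.1/10) + 10^(93.9/10) = 4.314e+09.
L_total = 10·log₁₀(4.314e+09) = 96.35 dB.

96.3 dB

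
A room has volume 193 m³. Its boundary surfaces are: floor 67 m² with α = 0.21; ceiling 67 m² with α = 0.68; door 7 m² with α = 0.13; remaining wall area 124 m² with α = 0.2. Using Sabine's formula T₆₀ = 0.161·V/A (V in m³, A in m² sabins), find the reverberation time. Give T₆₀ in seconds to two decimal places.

Summing Sᵢαᵢ: 67·0.21 + 67·0.68 + 7·0.13 + 124·0.2 = 85.34 m².
T₆₀ = 0.161·V/A = 0.161·193/85.34 = 0.364 s.

0.36 s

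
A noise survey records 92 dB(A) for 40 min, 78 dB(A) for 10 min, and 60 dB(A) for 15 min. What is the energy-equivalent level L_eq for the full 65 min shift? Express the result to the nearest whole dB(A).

Weight each interval's intensity by its duration and average over T = 65 min:
Σ tᵢ·10^(Lᵢ/10) = 40·10^(92/10) + 10·10^(78/10) + 15·10^(60/10) = 6.404e+10.
L_eq = 10·log₁₀(6.404e+10/65) = 89.94 dB(A).

90 dB(A)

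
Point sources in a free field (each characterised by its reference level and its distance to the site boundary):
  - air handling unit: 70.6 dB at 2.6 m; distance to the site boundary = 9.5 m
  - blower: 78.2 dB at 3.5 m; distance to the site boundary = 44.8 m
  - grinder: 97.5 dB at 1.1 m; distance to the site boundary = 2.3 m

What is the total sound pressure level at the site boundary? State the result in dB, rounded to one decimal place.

Propagate each source to the receiver with L = L_ref − 20·log₁₀(r/r_ref), then add intensities.
air handling unit: 70.6 − 20·log₁₀(9.5/2.6) = 70.6 − 11.26 = 59.34 dB.
blower: 78.2 − 20·log₁₀(44.8/3.5) = 78.2 − 22.14 = 56.06 dB.
grinder: 97.5 − 20·log₁₀(2.3/1.1) = 97.5 − 6.41 = 91.09 dB.
Σ 10^(L/10) = 1.288e+09 → L_total = 10·log₁₀(1.288e+09) = 91.10 dB.

91.1 dB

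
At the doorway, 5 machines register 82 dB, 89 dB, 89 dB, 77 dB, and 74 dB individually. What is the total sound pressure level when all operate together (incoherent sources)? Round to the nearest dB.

93 dB

For uncorrelated sources the intensities add, so convert each level to linear form, sum, and take 10·log₁₀ of the total.
Σ 10^(L/10) = 10^(82/10) + 10^(89/10) + 10^(89/10) + 10^(77/10) + 10^(74/10) = 1.822e+09.
L_total = 10·log₁₀(1.822e+09) = 92.61 dB.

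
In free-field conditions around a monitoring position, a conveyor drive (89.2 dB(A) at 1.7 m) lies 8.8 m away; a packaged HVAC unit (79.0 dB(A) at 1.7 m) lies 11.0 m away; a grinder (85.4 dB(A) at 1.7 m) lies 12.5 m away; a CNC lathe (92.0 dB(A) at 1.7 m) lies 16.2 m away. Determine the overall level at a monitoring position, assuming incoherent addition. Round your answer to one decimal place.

77.5 dB(A)

First find each source's level at the receiver (point-source: −20·log₁₀(r/r_ref)), then combine on an intensity basis.
conveyor drive: 89.2 − 20·log₁₀(8.8/1.7) = 89.2 − 14.28 = 74.92 dB(A).
packaged HVAC unit: 79.0 − 20·log₁₀(11.0/1.7) = 79.0 − 16.22 = 62.78 dB(A).
grinder: 85.4 − 20·log₁₀(12.5/1.7) = 85.4 − 17.33 = 68.07 dB(A).
CNC lathe: 92.0 − 20·log₁₀(16.2/1.7) = 92.0 − 19.58 = 72.42 dB(A).
Σ 10^(L/10) = 5.680e+07 → L_total = 10·log₁₀(5.680e+07) = 77.54 dB(A).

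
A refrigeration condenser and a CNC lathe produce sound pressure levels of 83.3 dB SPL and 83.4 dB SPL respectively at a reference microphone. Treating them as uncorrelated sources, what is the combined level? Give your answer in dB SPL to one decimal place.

86.4 dB SPL

Incoherent sources combine by intensity addition: L_total = 10·log₁₀(Σ 10^(L_i/10)).
Σ 10^(L/10) = 10^(83.3/10) + 10^(83.4/10) = 4.326e+08.
L_total = 10·log₁₀(4.326e+08) = 86.36 dB SPL.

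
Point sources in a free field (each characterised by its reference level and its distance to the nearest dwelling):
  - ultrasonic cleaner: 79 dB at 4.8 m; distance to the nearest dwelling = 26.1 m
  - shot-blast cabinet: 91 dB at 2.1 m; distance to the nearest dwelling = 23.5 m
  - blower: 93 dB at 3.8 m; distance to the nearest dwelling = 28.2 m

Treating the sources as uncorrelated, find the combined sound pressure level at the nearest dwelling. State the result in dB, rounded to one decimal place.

First find each source's level at the receiver (point-source: −20·log₁₀(r/r_ref)), then combine on an intensity basis.
ultrasonic cleaner: 79 − 20·log₁₀(26.1/4.8) = 79 − 14.71 = 64.29 dB.
shot-blast cabinet: 91 − 20·log₁₀(23.5/2.1) = 91 − 20.98 = 70.02 dB.
blower: 93 − 20·log₁₀(28.2/3.8) = 93 − 17.41 = 75.59 dB.
Σ 10^(L/10) = 4.897e+07 → L_total = 10·log₁₀(4.897e+07) = 76.90 dB.

76.9 dB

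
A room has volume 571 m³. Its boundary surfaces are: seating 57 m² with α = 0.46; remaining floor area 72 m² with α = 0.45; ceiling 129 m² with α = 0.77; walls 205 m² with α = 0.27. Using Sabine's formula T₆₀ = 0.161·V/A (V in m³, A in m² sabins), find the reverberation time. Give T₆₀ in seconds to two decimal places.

0.43 s

Total absorption A = 57·0.46 + 72·0.45 + 129·0.77 + 205·0.27 = 213.30 m² sabins.
T₆₀ = 0.161·V/A = 0.161·571/213.30 = 0.431 s.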